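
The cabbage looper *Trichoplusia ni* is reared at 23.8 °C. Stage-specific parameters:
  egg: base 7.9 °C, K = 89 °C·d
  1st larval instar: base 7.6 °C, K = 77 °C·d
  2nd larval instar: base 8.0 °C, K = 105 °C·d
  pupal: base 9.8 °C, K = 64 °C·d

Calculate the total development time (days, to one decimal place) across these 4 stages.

egg: 89 / (23.8 − 7.9) = 89 / 15.9 = 5.597 d.
1st larval instar: 77 / (23.8 − 7.6) = 77 / 16.2 = 4.753 d.
2nd larval instar: 105 / (23.8 − 8.0) = 105 / 15.8 = 6.646 d.
pupal: 64 / (23.8 − 9.8) = 64 / 14.0 = 4.571 d.
Sum = 21.568 ≈ 21.6 days.

21.6 days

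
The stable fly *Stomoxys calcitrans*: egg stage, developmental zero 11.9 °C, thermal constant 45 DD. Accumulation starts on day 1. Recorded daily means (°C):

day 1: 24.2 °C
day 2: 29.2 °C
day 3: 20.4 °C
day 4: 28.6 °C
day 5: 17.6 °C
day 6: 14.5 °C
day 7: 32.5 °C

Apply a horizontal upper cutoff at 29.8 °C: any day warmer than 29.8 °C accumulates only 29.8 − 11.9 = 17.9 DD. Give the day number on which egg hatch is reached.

day 4

Daily DD above 11.9 °C (capped at 17.9): 12.3, 17.3, 8.5, 16.7, 5.7, 2.6, 17.9.
Cumulative: 12.3, 29.6, 38.1, 54.8, 60.5, 63.1, 81.0.
The total first reaches 45 DD on day 4.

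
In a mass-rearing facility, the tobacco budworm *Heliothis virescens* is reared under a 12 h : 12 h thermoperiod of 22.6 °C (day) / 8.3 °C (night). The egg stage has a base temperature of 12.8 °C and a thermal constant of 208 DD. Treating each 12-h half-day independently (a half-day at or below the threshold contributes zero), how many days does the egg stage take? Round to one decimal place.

Day half: max(0, 22.6 − 12.8) × 0.5 = 9.8 × 0.5 = 4.90 DD.
Night half: max(0, 8.3 − 12.8) × 0.5 = 0.0 × 0.5 = 0.00 DD.
Per 24 h: 4.90 DD/day.
Duration = 208 / 4.90 = 42.449 ≈ 42.4 days.

42.4 days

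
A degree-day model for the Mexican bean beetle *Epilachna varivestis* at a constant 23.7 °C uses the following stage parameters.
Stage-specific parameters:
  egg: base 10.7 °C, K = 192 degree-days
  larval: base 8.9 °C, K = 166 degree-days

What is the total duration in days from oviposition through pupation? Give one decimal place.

26.0 days

egg: 192 / (23.7 − 10.7) = 192 / 13.0 = 14.769 d.
larval: 166 / (23.7 − 8.9) = 166 / 14.8 = 11.216 d.
Sum = 25.985 ≈ 26.0 days.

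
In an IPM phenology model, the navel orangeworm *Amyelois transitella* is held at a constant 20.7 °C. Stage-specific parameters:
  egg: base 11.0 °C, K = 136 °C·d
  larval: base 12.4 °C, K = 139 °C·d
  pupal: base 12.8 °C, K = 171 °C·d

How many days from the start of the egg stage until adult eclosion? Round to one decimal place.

52.4 days

egg: 136 / (20.7 − 11.0) = 136 / 9.7 = 14.021 d.
larval: 139 / (20.7 − 12.4) = 139 / 8.3 = 16.747 d.
pupal: 171 / (20.7 − 12.8) = 171 / 7.9 = 21.646 d.
Sum = 52.413 ≈ 52.4 days.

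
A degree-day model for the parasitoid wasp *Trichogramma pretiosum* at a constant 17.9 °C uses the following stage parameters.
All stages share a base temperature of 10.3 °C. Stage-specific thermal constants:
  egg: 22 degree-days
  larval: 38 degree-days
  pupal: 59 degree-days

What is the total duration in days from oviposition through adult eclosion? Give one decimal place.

15.7 days

Daily accumulation at 17.9 °C = 17.9 − 10.3 = 7.6 DD/day.
Total K = 22 + 38 + 59 = 119 DD.
Total duration = 119 / 7.6 = 15.658 ≈ 15.7 days.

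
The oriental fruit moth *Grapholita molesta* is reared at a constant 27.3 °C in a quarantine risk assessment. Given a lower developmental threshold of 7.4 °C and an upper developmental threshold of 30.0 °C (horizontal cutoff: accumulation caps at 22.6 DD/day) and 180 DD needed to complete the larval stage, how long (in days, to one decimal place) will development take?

Daily accumulation = 27.3 − 7.4 = 19.9 DD/day.
Duration = 180 / 19.9 = 9.045 ≈ 9.0 days.

9.0 days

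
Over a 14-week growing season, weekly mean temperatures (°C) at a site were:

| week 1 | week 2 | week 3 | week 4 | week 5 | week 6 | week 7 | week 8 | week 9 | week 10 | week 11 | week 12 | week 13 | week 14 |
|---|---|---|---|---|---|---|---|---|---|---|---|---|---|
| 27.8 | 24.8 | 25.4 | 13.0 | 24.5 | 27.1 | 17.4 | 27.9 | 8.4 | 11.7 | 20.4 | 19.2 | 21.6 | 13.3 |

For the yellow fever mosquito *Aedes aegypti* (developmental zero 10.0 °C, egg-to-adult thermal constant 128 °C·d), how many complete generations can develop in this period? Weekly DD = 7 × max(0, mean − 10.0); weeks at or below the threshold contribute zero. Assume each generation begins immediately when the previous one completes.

Weekly DD (7 × max(0, T̄ − 10.0)): 124.6, 103.6, 107.8, 21.0, 101.5, 119.7, 51.8, 125.3, 0.0, 11.9, 72.8, 64.4, 81.2, 23.1.
Season total = 1008.7 DD.
Complete generations = ⌊1008.7 / 128⌋ = 7.

7 generations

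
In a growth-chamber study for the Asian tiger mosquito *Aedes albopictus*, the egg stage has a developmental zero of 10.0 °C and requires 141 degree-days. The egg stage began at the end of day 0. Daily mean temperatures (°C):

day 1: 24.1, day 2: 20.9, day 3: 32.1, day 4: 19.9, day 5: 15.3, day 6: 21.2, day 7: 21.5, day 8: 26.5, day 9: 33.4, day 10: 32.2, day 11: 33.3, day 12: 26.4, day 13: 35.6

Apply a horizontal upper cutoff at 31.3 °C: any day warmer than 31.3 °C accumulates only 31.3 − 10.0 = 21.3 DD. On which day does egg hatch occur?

Daily DD above 10.0 °C (capped at 21.3): 14.1, 10.9, 21.3, 9.9, 5.3, 11.2, 11.5, 16.5, 21.3, 21.3, 21.3, 16.4, 21.3.
Cumulative: 14.1, 25.0, 46.3, 56.2, 61.5, 72.7, 84.2, 100.7, 122.0, 143.3, 164.6, 181.0, 202.3.
The total first reaches 141 DD on day 10.

day 10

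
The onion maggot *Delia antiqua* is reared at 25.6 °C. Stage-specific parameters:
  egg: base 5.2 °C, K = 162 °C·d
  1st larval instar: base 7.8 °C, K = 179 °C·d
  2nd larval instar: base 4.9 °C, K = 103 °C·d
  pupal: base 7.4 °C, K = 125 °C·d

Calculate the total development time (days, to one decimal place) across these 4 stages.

29.8 days

egg: 162 / (25.6 − 5.2) = 162 / 20.4 = 7.941 d.
1st larval instar: 179 / (25.6 − 7.8) = 179 / 17.8 = 10.056 d.
2nd larval instar: 103 / (25.6 − 4.9) = 103 / 20.7 = 4.976 d.
pupal: 125 / (25.6 − 7.4) = 125 / 18.2 = 6.868 d.
Sum = 29.841 ≈ 29.8 days.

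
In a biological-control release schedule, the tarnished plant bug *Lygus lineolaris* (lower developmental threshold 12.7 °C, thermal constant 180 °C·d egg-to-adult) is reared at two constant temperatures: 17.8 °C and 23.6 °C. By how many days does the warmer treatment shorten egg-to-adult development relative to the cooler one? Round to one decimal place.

At 17.8 °C: 180 / (17.8 − 12.7) = 180 / 5.1 = 35.294 d.
At 23.6 °C: 180 / (23.6 − 12.7) = 180 / 10.9 = 16.514 d.
Difference = |35.294 − 16.514| = 18.780 ≈ 18.8 days.

18.8 days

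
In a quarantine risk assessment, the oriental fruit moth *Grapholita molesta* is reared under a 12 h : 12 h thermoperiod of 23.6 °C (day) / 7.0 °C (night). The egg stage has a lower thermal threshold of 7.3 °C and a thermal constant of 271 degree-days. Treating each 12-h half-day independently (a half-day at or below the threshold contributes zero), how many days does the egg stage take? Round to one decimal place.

33.3 days

Day half: max(0, 23.6 − 7.3) × 0.5 = 16.3 × 0.5 = 8.15 DD.
Night half: max(0, 7.0 − 7.3) × 0.5 = 0.0 × 0.5 = 0.00 DD.
Per 24 h: 8.15 DD/day.
Duration = 271 / 8.15 = 33.252 ≈ 33.3 days.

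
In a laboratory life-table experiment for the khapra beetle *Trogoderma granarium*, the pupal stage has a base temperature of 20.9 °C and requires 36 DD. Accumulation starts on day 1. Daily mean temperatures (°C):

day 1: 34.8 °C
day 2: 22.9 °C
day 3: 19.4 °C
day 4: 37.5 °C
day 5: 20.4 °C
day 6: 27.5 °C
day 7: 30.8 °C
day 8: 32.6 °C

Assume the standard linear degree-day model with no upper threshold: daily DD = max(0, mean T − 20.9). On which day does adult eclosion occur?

day 6

Daily DD above 20.9 °C: 13.9, 2.0, 0.0, 16.6, 0.0, 6.6, 9.9, 11.7.
Cumulative: 13.9, 15.9, 15.9, 32.5, 32.5, 39.1, 49.0, 60.7.
The total first reaches 36 DD on day 6.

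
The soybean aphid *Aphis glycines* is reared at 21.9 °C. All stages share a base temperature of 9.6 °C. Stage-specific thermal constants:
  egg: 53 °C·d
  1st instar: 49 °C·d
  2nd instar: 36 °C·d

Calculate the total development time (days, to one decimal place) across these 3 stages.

Daily accumulation at 21.9 °C = 21.9 − 9.6 = 12.3 DD/day.
Total K = 53 + 49 + 36 = 138 DD.
Total duration = 138 / 12.3 = 11.220 ≈ 11.2 days.

11.2 days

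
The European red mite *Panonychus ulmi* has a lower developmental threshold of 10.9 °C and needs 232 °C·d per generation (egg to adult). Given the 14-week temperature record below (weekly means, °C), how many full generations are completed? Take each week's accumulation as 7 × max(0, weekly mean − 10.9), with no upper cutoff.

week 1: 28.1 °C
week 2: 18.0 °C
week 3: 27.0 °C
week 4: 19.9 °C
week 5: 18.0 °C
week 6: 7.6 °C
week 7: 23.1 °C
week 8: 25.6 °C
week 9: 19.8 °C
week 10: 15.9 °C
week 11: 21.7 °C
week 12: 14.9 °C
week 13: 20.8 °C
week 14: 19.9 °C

3 generations

Weekly DD (7 × max(0, T̄ − 10.9)): 120.4, 49.7, 112.7, 63.0, 49.7, 0.0, 85.4, 102.9, 62.3, 35.0, 75.6, 28.0, 69.3, 63.0.
Season total = 917.0 DD.
Complete generations = ⌊917.0 / 232⌋ = 3.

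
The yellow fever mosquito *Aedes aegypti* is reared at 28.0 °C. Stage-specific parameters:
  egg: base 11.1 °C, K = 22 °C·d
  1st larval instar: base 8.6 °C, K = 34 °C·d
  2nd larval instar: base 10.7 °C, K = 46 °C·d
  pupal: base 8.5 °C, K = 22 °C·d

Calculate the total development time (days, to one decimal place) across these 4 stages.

egg: 22 / (28.0 − 11.1) = 22 / 16.9 = 1.302 d.
1st larval instar: 34 / (28.0 − 8.6) = 34 / 19.4 = 1.753 d.
2nd larval instar: 46 / (28.0 − 10.7) = 46 / 17.3 = 2.659 d.
pupal: 22 / (28.0 − 8.5) = 22 / 19.5 = 1.128 d.
Sum = 6.842 ≈ 6.8 days.

6.8 days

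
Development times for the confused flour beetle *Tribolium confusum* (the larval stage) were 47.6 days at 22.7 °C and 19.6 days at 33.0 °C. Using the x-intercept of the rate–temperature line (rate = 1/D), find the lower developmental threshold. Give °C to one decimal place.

15.5 °C

Equal thermal constants: D₁(T₁ − T_b) = D₂(T₂ − T_b).
47.6·(22.7 − T_b) = 19.6·(33.0 − T_b)
T_b = (47.6·22.7 − 19.6·33.0) / (47.6 − 19.6) = 433.72 / 28.0 = 15.490 °C ≈ 15.5 °C.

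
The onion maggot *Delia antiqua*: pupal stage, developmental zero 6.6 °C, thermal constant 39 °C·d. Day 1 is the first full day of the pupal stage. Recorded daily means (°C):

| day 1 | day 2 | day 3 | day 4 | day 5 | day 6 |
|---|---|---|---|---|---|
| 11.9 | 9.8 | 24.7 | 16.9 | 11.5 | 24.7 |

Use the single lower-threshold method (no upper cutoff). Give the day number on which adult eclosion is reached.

day 5

Daily DD above 6.6 °C: 5.3, 3.2, 18.1, 10.3, 4.9, 18.1.
Cumulative: 5.3, 8.5, 26.6, 36.9, 41.8, 59.9.
The total first reaches 39 DD on day 5.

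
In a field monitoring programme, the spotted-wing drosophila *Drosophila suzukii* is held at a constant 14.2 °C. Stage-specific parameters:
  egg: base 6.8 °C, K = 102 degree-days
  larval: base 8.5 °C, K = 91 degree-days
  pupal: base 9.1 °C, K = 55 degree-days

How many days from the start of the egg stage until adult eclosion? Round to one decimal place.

egg: 102 / (14.2 − 6.8) = 102 / 7.4 = 13.784 d.
larval: 91 / (14.2 − 8.5) = 91 / 5.7 = 15.965 d.
pupal: 55 / (14.2 − 9.1) = 55 / 5.1 = 10.784 d.
Sum = 40.533 ≈ 40.5 days.

40.5 days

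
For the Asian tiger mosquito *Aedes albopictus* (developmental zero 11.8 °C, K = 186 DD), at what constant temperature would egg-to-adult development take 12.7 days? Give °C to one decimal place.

Required daily accumulation = 186 / 12.7 = 14.646 DD/day.
T = T_base + 14.646 = 11.8 + 14.646 = 26.446 ≈ 26.4 °C.

26.4 °C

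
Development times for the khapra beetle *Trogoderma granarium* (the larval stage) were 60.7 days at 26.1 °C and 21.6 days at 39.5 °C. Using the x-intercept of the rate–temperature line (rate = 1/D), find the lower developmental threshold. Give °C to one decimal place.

Linear rate model ⇒ the product D·(T − T_b) is constant across temperatures.
60.7·(26.1 − T_b) = 21.6·(39.5 − T_b)
T_b = (60.7·26.1 − 21.6·39.5) / (60.7 − 21.6) = 731.07 / 39.1 = 18.697 °C ≈ 18.7 °C.

18.7 °C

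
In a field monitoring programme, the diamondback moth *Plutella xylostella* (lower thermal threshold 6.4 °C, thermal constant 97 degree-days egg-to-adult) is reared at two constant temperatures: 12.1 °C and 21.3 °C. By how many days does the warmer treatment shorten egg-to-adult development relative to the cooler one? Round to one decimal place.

10.5 days

At 12.1 °C: 97 / (12.1 − 6.4) = 97 / 5.7 = 17.018 d.
At 21.3 °C: 97 / (21.3 − 6.4) = 97 / 14.9 = 6.510 d.
Difference = |17.018 − 6.510| = 10.507 ≈ 10.5 days.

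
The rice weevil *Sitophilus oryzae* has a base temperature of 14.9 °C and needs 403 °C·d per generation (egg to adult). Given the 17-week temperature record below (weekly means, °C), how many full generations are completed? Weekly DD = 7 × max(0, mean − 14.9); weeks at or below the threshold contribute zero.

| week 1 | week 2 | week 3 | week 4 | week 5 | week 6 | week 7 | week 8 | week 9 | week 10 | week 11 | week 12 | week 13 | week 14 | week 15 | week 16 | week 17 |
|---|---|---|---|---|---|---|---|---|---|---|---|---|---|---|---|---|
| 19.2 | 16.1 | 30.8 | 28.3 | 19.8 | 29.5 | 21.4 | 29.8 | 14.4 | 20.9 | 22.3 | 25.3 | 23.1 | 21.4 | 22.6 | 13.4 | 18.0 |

Weekly DD (7 × max(0, T̄ − 14.9)): 30.1, 8.4, 111.3, 93.8, 34.3, 102.2, 45.5, 104.3, 0.0, 42.0, 51.8, 72.8, 57.4, 45.5, 53.9, 0.0, 21.7.
Season total = 875.0 DD.
Complete generations = ⌊875.0 / 403⌋ = 2.

2 generations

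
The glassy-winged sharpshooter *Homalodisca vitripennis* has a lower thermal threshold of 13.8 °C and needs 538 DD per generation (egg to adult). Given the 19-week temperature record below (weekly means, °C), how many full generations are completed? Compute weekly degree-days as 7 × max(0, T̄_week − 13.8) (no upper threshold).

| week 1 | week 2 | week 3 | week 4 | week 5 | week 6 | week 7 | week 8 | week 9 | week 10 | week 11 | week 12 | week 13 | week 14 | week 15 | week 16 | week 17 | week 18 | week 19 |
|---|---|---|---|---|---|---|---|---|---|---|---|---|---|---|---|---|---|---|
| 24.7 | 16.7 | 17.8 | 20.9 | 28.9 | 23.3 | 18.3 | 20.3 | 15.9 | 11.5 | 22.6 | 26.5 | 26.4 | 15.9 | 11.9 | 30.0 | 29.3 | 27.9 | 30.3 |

2 generations

Weekly DD (7 × max(0, T̄ − 13.8)): 76.3, 20.3, 28.0, 49.7, 105.7, 66.5, 31.5, 45.5, 14.7, 0.0, 61.6, 88.9, 88.2, 14.7, 0.0, 113.4, 108.5, 98.7, 115.5.
Season total = 1127.7 DD.
Complete generations = ⌊1127.7 / 538⌋ = 2.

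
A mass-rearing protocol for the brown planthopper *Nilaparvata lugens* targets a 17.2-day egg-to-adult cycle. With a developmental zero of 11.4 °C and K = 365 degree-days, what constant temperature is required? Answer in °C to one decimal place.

Required daily accumulation = 365 / 17.2 = 21.221 DD/day.
T = T_base + 21.221 = 11.4 + 21.221 = 32.621 ≈ 32.6 °C.

32.6 °C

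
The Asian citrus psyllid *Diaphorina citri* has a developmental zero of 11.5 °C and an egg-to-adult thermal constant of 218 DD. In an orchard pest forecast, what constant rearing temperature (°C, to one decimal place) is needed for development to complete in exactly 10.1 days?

33.1 °C

Required daily accumulation = 218 / 10.1 = 21.584 DD/day.
T = T_base + 21.584 = 11.5 + 21.584 = 33.084 ≈ 33.1 °C.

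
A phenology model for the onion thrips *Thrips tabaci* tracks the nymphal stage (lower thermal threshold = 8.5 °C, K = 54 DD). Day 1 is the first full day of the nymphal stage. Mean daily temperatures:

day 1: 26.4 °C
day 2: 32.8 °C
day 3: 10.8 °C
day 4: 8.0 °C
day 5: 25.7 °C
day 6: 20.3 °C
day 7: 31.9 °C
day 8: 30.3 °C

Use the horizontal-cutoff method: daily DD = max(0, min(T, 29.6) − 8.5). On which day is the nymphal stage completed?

Daily DD above 8.5 °C (capped at 21.1): 17.9, 21.1, 2.3, 0.0, 17.2, 11.8, 21.1, 21.1.
Cumulative: 17.9, 39.0, 41.3, 41.3, 58.5, 70.3, 91.4, 112.5.
The total first reaches 54 DD on day 5.

day 5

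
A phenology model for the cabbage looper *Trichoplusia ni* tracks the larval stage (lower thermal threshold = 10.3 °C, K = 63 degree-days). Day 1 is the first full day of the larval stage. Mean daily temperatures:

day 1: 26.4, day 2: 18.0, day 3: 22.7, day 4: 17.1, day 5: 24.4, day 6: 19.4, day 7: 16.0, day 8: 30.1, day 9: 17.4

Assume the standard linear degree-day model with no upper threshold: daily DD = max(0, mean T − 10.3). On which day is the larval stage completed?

day 6

Daily DD above 10.3 °C: 16.1, 7.7, 12.4, 6.8, 14.1, 9.1, 5.7, 19.8, 7.1.
Cumulative: 16.1, 23.8, 36.2, 43.0, 57.1, 66.2, 71.9, 91.7, 98.8.
The total first reaches 63 DD on day 6.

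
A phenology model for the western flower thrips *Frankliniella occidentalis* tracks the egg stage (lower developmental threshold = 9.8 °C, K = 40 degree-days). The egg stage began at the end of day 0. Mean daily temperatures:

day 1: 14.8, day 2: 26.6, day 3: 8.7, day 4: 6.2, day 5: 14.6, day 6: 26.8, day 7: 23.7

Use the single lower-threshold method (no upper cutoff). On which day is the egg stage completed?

Daily DD above 9.8 °C: 5.0, 16.8, 0.0, 0.0, 4.8, 17.0, 13.9.
Cumulative: 5.0, 21.8, 21.8, 21.8, 26.6, 43.6, 57.5.
The total first reaches 40 DD on day 6.

day 6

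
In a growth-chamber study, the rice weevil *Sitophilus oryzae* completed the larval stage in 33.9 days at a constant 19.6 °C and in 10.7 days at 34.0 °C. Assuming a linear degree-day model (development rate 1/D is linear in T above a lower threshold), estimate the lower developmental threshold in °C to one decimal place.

Linear rate model ⇒ the product D·(T − T_b) is constant across temperatures.
33.9·(19.6 − T_b) = 10.7·(34.0 − T_b)
T_b = (33.9·19.6 − 10.7·34.0) / (33.9 − 10.7) = 300.64 / 23.2 = 12.959 °C ≈ 13.0 °C.

13.0 °C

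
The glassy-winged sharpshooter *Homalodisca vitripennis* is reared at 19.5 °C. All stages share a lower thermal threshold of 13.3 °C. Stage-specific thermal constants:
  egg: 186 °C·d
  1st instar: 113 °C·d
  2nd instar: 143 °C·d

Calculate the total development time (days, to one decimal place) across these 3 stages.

Daily accumulation at 19.5 °C = 19.5 − 13.3 = 6.2 DD/day.
Total K = 186 + 113 + 143 = 442 DD.
Total duration = 442 / 6.2 = 71.290 ≈ 71.3 days.

71.3 days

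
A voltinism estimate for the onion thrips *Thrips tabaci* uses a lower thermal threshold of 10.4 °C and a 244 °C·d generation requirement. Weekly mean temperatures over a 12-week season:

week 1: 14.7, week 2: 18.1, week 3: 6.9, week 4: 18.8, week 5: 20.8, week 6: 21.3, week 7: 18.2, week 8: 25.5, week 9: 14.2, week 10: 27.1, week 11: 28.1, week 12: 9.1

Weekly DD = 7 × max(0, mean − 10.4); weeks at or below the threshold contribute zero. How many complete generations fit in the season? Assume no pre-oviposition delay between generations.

Weekly DD (7 × max(0, T̄ − 10.4)): 30.1, 53.9, 0.0, 58.8, 72.8, 76.3, 54.6, 105.7, 26.6, 116.9, 123.9, 0.0.
Season total = 719.6 DD.
Complete generations = ⌊719.6 / 244⌋ = 2.

2 generations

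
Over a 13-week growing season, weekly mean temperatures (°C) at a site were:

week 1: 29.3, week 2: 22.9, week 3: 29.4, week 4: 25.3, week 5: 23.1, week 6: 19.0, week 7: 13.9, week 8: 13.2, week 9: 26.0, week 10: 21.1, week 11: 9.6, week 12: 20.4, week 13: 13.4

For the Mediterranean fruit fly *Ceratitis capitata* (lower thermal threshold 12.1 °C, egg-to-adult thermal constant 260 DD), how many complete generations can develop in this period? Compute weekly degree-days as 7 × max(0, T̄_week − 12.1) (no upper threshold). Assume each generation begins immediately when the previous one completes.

Weekly DD (7 × max(0, T̄ − 12.1)): 120.4, 75.6, 121.1, 92.4, 77.0, 48.3, 12.6, 7.7, 97.3, 63.0, 0.0, 58.1, 9.1.
Season total = 782.6 DD.
Complete generations = ⌊782.6 / 260⌋ = 3.

3 generations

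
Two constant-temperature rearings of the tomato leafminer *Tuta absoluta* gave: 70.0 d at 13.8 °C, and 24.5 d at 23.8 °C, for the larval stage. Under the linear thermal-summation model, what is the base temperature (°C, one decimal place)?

Under the model K = D·(T − T_b), so D₁·(T₁ − T_b) = D₂·(T₂ − T_b).
70.0·(13.8 − T_b) = 24.5·(23.8 − T_b)
T_b = (70.0·13.8 − 24.5·23.8) / (70.0 − 24.5) = 382.90 / 45.5 = 8.415 °C ≈ 8.4 °C.

8.4 °C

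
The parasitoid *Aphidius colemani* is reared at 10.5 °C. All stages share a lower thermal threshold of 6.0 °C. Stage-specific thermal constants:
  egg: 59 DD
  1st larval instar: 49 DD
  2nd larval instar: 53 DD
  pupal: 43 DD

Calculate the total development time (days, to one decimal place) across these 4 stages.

45.3 days

Daily accumulation at 10.5 °C = 10.5 − 6.0 = 4.5 DD/day.
Total K = 59 + 49 + 53 + 43 = 204 DD.
Total duration = 204 / 4.5 = 45.333 ≈ 45.3 days.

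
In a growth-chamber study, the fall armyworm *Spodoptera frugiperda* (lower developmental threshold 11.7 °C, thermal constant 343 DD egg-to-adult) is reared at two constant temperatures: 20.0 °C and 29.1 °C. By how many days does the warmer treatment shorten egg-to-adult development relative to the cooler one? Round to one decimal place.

At 20.0 °C: 343 / (20.0 − 11.7) = 343 / 8.3 = 41.325 d.
At 29.1 °C: 343 / (29.1 − 11.7) = 343 / 17.4 = 19.713 d.
Difference = |41.325 − 19.713| = 21.613 ≈ 21.6 days.

21.6 days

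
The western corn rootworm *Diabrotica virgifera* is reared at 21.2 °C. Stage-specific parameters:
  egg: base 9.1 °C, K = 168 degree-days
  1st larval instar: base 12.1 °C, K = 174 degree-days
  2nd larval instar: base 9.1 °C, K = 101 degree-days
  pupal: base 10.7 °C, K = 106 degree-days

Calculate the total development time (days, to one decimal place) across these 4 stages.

egg: 168 / (21.2 − 9.1) = 168 / 12.1 = 13.884 d.
1st larval instar: 174 / (21.2 − 12.1) = 174 / 9.1 = 19.121 d.
2nd larval instar: 101 / (21.2 − 9.1) = 101 / 12.1 = 8.347 d.
pupal: 106 / (21.2 − 10.7) = 106 / 10.5 = 10.095 d.
Sum = 51.448 ≈ 51.4 days.

51.4 days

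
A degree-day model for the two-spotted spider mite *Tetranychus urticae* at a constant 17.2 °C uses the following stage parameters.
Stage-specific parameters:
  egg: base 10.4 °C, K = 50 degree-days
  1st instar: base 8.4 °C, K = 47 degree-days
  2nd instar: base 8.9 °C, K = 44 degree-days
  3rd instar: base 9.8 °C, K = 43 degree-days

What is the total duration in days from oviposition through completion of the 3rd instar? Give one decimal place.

23.8 days

egg: 50 / (17.2 − 10.4) = 50 / 6.8 = 7.353 d.
1st instar: 47 / (17.2 − 8.4) = 47 / 8.8 = 5.341 d.
2nd instar: 44 / (17.2 − 8.9) = 44 / 8.3 = 5.301 d.
3rd instar: 43 / (17.2 − 9.8) = 43 / 7.4 = 5.811 d.
Sum = 23.806 ≈ 23.8 days.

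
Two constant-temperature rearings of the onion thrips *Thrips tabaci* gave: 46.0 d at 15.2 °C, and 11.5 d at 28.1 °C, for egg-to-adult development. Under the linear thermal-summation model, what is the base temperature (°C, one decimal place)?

Under the model K = D·(T − T_b), so D₁·(T₁ − T_b) = D₂·(T₂ − T_b).
46.0·(15.2 − T_b) = 11.5·(28.1 − T_b)
T_b = (46.0·15.2 − 11.5·28.1) / (46.0 − 11.5) = 376.05 / 34.5 = 10.900 °C ≈ 10.9 °C.

10.9 °C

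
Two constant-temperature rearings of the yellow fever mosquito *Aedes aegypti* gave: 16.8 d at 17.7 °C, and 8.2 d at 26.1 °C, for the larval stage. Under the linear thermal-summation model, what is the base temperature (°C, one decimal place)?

9.7 °C

Linear rate model ⇒ the product D·(T − T_b) is constant across temperatures.
16.8·(17.7 − T_b) = 8.2·(26.1 − T_b)
T_b = (16.8·17.7 − 8.2·26.1) / (16.8 − 8.2) = 83.34 / 8.6 = 9.691 °C ≈ 9.7 °C.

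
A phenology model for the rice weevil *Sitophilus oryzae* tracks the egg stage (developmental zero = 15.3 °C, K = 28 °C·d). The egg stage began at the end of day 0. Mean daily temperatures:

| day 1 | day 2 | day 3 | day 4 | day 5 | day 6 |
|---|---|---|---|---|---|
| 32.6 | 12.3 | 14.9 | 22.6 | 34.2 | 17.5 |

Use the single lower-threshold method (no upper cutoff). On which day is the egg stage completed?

day 5

Daily DD above 15.3 °C: 17.3, 0.0, 0.0, 7.3, 18.9, 2.2.
Cumulative: 17.3, 17.3, 17.3, 24.6, 43.5, 45.7.
The total first reaches 28 DD on day 5.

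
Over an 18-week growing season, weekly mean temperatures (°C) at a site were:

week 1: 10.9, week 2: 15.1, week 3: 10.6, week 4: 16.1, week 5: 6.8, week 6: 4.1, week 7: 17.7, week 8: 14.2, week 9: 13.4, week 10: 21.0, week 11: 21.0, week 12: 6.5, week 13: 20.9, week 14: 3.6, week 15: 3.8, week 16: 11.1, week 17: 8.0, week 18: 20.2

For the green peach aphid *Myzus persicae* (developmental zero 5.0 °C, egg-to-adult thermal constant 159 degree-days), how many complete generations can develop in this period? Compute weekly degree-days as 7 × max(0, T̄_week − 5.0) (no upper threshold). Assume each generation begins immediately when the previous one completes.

Weekly DD (7 × max(0, T̄ − 5.0)): 41.3, 70.7, 39.2, 77.7, 12.6, 0.0, 88.9, 64.4, 58.8, 112.0, 112.0, 10.5, 111.3, 0.0, 0.0, 42.7, 21.0, 106.4.
Season total = 969.5 DD.
Complete generations = ⌊969.5 / 159⌋ = 6.

6 generations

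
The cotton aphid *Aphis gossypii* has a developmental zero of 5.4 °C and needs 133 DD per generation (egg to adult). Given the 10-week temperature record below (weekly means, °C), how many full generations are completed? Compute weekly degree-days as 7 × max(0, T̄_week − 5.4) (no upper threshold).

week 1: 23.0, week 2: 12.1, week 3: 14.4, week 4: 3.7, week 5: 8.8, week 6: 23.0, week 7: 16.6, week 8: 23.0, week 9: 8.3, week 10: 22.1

5 generations

Weekly DD (7 × max(0, T̄ − 5.4)): 123.2, 46.9, 63.0, 0.0, 23.8, 123.2, 78.4, 123.2, 20.3, 116.9.
Season total = 718.9 DD.
Complete generations = ⌊718.9 / 133⌋ = 5.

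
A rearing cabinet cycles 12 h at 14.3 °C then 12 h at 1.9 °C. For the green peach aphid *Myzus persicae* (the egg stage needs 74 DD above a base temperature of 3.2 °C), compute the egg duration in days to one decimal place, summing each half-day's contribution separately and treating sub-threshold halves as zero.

13.3 days

Day half: max(0, 14.3 − 3.2) × 0.5 = 11.1 × 0.5 = 5.55 DD.
Night half: max(0, 1.9 − 3.2) × 0.5 = 0.0 × 0.5 = 0.00 DD.
Per 24 h: 5.55 DD/day.
Duration = 74 / 5.55 = 13.333 ≈ 13.3 days.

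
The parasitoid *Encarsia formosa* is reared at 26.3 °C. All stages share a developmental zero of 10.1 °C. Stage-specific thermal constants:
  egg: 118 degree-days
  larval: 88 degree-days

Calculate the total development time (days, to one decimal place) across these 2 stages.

Daily accumulation at 26.3 °C = 26.3 − 10.1 = 16.2 DD/day.
Total K = 118 + 88 = 206 DD.
Total duration = 206 / 16.2 = 12.716 ≈ 12.7 days.

12.7 days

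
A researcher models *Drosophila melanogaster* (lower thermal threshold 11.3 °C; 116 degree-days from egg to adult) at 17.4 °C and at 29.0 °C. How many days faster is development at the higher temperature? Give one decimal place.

At 17.4 °C: 116 / (17.4 − 11.3) = 116 / 6.1 = 19.016 d.
At 29.0 °C: 116 / (29.0 − 11.3) = 116 / 17.7 = 6.554 d.
Difference = |19.016 − 6.554| = 12.463 ≈ 12.5 days.

12.5 days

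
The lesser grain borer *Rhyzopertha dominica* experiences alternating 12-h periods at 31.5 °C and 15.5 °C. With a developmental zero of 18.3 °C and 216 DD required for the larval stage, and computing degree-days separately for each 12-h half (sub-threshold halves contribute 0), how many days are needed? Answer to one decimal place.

32.7 days

Day half: max(0, 31.5 − 18.3) × 0.5 = 13.2 × 0.5 = 6.60 DD.
Night half: max(0, 15.5 − 18.3) × 0.5 = 0.0 × 0.5 = 0.00 DD.
Per 24 h: 6.60 DD/day.
Duration = 216 / 6.60 = 32.727 ≈ 32.7 days.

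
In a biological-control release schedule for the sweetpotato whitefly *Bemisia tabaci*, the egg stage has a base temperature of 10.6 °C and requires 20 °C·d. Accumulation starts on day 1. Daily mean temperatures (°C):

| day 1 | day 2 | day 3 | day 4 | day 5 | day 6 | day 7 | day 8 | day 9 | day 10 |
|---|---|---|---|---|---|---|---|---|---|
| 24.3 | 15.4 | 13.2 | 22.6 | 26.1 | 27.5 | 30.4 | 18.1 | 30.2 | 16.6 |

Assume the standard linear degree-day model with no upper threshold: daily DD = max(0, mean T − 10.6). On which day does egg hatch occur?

day 3

Daily DD above 10.6 °C: 13.7, 4.8, 2.6, 12.0, 15.5, 16.9, 19.8, 7.5, 19.6, 6.0.
Cumulative: 13.7, 18.5, 21.1, 33.1, 48.6, 65.5, 85.3, 92.8, 112.4, 118.4.
The total first reaches 20 DD on day 3.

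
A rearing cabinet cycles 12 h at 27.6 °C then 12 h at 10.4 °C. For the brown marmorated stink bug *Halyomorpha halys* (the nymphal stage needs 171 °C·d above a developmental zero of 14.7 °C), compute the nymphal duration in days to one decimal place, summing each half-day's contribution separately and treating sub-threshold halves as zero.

26.5 days

Day half: max(0, 27.6 − 14.7) × 0.5 = 12.9 × 0.5 = 6.45 DD.
Night half: max(0, 10.4 − 14.7) × 0.5 = 0.0 × 0.5 = 0.00 DD.
Per 24 h: 6.45 DD/day.
Duration = 171 / 6.45 = 26.512 ≈ 26.5 days.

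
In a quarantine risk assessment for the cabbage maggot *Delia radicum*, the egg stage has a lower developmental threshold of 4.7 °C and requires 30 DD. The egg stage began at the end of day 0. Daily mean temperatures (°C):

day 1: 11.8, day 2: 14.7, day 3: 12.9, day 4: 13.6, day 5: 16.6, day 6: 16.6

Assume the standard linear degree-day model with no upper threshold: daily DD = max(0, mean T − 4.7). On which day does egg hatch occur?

Daily DD above 4.7 °C: 7.1, 10.0, 8.2, 8.9, 11.9, 11.9.
Cumulative: 7.1, 17.1, 25.3, 34.2, 46.1, 58.0.
The total first reaches 30 DD on day 4.

day 4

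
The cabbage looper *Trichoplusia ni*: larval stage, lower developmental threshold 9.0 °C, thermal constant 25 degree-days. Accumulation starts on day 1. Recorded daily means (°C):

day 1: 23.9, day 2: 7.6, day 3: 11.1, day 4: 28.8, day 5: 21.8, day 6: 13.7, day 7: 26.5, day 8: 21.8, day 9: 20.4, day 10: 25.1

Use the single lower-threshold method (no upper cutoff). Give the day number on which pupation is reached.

day 4

Daily DD above 9.0 °C: 14.9, 0.0, 2.1, 19.8, 12.8, 4.7, 17.5, 12.8, 11.4, 16.1.
Cumulative: 14.9, 14.9, 17.0, 36.8, 49.6, 54.3, 71.8, 84.6, 96.0, 112.1.
The total first reaches 25 DD on day 4.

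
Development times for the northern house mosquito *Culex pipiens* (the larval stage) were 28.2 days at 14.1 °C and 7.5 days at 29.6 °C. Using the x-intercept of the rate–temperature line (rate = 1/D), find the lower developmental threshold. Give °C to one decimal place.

Linear rate model ⇒ the product D·(T − T_b) is constant across temperatures.
28.2·(14.1 − T_b) = 7.5·(29.6 − T_b)
T_b = (28.2·14.1 − 7.5·29.6) / (28.2 − 7.5) = 175.62 / 20.7 = 8.484 °C ≈ 8.5 °C.

8.5 °C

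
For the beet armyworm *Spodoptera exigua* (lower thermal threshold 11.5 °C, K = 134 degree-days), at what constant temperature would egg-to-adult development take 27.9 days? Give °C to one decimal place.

Required daily accumulation = 134 / 27.9 = 4.803 DD/day.
T = T_base + 4.803 = 11.5 + 4.803 = 16.303 ≈ 16.3 °C.

16.3 °C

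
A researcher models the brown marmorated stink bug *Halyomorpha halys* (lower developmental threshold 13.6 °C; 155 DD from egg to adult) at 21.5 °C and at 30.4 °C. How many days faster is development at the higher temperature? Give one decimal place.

At 21.5 °C: 155 / (21.5 − 13.6) = 155 / 7.9 = 19.620 d.
At 30.4 °C: 155 / (30.4 − 13.6) = 155 / 16.8 = 9.226 d.
Difference = |19.620 − 9.226| = 10.394 ≈ 10.4 days.

10.4 days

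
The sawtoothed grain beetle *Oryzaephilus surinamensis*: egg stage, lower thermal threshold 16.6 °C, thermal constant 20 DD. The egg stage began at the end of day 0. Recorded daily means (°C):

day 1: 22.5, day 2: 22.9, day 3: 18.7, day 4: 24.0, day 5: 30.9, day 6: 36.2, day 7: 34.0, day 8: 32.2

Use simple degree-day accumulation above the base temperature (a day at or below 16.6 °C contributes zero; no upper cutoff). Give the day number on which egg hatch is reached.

Daily DD above 16.6 °C: 5.9, 6.3, 2.1, 7.4, 14.3, 19.6, 17.4, 15.6.
Cumulative: 5.9, 12.2, 14.3, 21.7, 36.0, 55.6, 73.0, 88.6.
The total first reaches 20 DD on day 4.

day 4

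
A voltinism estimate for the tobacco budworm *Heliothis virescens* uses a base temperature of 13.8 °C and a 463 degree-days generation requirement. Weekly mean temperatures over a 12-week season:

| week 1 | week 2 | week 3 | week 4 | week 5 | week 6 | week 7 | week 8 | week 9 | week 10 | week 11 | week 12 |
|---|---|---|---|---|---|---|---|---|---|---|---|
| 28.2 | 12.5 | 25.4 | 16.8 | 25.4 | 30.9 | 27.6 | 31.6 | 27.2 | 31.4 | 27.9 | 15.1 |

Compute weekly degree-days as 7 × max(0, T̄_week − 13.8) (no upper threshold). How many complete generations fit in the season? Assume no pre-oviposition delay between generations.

Weekly DD (7 × max(0, T̄ − 13.8)): 100.8, 0.0, 81.2, 21.0, 81.2, 119.7, 96.6, 124.6, 93.8, 123.2, 98.7, 9.1.
Season total = 949.9 DD.
Complete generations = ⌊949.9 / 463⌋ = 2.

2 generations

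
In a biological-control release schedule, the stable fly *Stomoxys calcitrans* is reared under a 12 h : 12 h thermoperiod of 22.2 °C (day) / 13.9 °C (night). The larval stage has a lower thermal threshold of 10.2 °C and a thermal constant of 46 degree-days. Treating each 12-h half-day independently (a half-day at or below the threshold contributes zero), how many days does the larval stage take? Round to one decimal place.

5.9 days

Day half: max(0, 22.2 − 10.2) × 0.5 = 12.0 × 0.5 = 6.00 DD.
Night half: max(0, 13.9 − 10.2) × 0.5 = 3.7 × 0.5 = 1.85 DD.
Per 24 h: 7.85 DD/day.
Duration = 46 / 7.85 = 5.860 ≈ 5.9 days.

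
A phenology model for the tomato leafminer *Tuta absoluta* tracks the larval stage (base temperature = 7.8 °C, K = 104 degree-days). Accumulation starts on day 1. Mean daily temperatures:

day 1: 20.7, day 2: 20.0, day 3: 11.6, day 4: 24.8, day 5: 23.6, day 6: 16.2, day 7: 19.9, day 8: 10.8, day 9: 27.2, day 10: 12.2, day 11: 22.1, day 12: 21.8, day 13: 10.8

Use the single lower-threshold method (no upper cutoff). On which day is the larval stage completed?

day 9

Daily DD above 7.8 °C: 12.9, 12.2, 3.8, 17.0, 15.8, 8.4, 12.1, 3.0, 19.4, 4.4, 14.3, 14.0, 3.0.
Cumulative: 12.9, 25.1, 28.9, 45.9, 61.7, 70.1, 82.2, 85.2, 104.6, 109.0, 123.3, 137.3, 140.3.
The total first reaches 104 DD on day 9.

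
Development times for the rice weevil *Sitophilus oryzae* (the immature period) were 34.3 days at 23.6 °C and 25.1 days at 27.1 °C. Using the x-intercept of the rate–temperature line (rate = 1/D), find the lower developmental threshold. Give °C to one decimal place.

Linear rate model ⇒ the product D·(T − T_b) is constant across temperatures.
34.3·(23.6 − T_b) = 25.1·(27.1 − T_b)
T_b = (34.3·23.6 − 25.1·27.1) / (34.3 − 25.1) = 129.27 / 9.2 = 14.051 °C ≈ 14.1 °C.

14.1 °C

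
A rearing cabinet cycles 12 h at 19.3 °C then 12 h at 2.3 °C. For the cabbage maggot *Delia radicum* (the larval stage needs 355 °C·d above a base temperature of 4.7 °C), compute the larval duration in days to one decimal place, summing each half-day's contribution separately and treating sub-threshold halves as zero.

48.6 days

Day half: max(0, 19.3 − 4.7) × 0.5 = 14.6 × 0.5 = 7.30 DD.
Night half: max(0, 2.3 − 4.7) × 0.5 = 0.0 × 0.5 = 0.00 DD.
Per 24 h: 7.30 DD/day.
Duration = 355 / 7.30 = 48.630 ≈ 48.6 days.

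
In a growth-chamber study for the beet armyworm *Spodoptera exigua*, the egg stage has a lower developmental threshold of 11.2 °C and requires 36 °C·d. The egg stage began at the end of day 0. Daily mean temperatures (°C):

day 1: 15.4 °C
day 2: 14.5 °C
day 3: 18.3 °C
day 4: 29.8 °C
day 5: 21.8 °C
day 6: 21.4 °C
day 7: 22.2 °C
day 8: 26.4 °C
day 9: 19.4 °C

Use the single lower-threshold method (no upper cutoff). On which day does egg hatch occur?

day 5

Daily DD above 11.2 °C: 4.2, 3.3, 7.1, 18.6, 10.6, 10.2, 11.0, 15.2, 8.2.
Cumulative: 4.2, 7.5, 14.6, 33.2, 43.8, 54.0, 65.0, 80.2, 88.4.
The total first reaches 36 DD on day 5.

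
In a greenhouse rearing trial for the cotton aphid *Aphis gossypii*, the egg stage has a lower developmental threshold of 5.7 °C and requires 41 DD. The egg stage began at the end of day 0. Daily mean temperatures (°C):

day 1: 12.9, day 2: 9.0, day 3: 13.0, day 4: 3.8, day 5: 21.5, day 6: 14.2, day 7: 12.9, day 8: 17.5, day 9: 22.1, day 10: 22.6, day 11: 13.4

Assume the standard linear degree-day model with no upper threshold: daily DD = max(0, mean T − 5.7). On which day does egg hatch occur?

Daily DD above 5.7 °C: 7.2, 3.3, 7.3, 0.0, 15.8, 8.5, 7.2, 11.8, 16.4, 16.9, 7.7.
Cumulative: 7.2, 10.5, 17.8, 17.8, 33.6, 42.1, 49.3, 61.1, 77.5, 94.4, 102.1.
The total first reaches 41 DD on day 6.

day 6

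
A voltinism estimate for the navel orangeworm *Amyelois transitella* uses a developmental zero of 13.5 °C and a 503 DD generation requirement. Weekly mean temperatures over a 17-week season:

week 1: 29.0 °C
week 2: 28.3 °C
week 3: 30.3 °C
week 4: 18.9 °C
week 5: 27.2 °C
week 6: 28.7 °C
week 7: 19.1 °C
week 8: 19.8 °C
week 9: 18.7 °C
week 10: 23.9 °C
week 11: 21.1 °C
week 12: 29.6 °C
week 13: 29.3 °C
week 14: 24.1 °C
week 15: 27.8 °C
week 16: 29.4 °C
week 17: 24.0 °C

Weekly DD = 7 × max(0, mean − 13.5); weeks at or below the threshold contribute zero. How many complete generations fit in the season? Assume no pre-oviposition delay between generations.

Weekly DD (7 × max(0, T̄ − 13.5)): 108.5, 103.6, 117.6, 37.8, 95.9, 106.4, 39.2, 44.1, 36.4, 72.8, 53.2, 112.7, 110.6, 74.2, 100.1, 111.3, 73.5.
Season total = 1397.9 DD.
Complete generations = ⌊1397.9 / 503⌋ = 2.

2 generations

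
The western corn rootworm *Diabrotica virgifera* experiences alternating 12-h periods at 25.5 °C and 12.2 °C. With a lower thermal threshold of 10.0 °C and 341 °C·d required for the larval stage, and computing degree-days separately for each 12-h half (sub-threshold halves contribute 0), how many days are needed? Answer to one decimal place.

38.5 days

Day half: max(0, 25.5 − 10.0) × 0.5 = 15.5 × 0.5 = 7.75 DD.
Night half: max(0, 12.2 − 10.0) × 0.5 = 2.2 × 0.5 = 1.10 DD.
Per 24 h: 8.85 DD/day.
Duration = 341 / 8.85 = 38.531 ≈ 38.5 days.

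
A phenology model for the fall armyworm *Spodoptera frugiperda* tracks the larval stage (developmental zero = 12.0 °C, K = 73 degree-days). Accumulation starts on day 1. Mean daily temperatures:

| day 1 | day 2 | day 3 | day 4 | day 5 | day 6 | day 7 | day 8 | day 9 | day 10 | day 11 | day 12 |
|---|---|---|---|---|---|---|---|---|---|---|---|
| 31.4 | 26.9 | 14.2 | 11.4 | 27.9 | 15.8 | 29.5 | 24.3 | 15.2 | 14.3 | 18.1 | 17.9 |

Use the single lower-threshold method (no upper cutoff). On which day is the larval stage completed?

Daily DD above 12.0 °C: 19.4, 14.9, 2.2, 0.0, 15.9, 3.8, 17.5, 12.3, 3.2, 2.3, 6.1, 5.9.
Cumulative: 19.4, 34.3, 36.5, 36.5, 52.4, 56.2, 73.7, 86.0, 89.2, 91.5, 97.6, 103.5.
The total first reaches 73 DD on day 7.

day 7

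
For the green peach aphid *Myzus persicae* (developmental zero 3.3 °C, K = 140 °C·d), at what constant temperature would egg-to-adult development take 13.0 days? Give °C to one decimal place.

Required daily accumulation = 140 / 13.0 = 10.769 DD/day.
T = T_base + 10.769 = 3.3 + 10.769 = 14.069 ≈ 14.1 °C.

14.1 °C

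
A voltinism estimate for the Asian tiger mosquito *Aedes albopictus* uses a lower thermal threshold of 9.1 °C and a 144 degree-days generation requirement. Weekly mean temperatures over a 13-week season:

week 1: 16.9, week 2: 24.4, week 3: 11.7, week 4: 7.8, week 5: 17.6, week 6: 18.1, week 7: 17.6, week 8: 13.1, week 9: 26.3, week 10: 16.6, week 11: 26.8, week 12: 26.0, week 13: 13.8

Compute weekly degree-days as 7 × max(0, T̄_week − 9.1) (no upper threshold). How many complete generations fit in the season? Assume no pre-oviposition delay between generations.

5 generations

Weekly DD (7 × max(0, T̄ − 9.1)): 54.6, 107.1, 18.2, 0.0, 59.5, 63.0, 59.5, 28.0, 120.4, 52.5, 123.9, 118.3, 32.9.
Season total = 837.9 DD.
Complete generations = ⌊837.9 / 144⌋ = 5.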